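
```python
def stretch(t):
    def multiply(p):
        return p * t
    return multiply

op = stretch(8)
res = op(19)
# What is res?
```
152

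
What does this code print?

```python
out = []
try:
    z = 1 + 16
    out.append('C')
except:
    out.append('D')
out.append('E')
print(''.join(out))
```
CE

No exception, try block completes normally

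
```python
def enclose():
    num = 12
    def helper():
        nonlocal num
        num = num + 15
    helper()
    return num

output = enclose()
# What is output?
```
27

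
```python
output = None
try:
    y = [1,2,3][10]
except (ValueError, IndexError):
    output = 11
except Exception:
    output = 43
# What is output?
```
11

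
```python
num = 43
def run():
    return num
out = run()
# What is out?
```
43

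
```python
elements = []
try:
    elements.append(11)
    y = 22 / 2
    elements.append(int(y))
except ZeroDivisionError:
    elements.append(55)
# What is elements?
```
[11, 11]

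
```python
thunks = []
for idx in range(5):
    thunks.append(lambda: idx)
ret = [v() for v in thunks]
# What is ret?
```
[4, 4, 4, 4, 4]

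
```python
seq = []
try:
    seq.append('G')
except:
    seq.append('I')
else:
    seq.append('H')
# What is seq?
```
['G', 'H']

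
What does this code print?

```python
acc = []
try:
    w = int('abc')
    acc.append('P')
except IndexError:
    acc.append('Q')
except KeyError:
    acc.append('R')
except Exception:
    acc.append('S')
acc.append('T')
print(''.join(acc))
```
ST

ValueError not specifically caught, falls to Exception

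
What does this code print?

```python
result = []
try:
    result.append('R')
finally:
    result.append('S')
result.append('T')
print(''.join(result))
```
RST

try/finally without except, no exception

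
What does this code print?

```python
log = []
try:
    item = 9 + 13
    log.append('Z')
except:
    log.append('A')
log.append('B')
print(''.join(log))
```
ZB

No exception, try block completes normally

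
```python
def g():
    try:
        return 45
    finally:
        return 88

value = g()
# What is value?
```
88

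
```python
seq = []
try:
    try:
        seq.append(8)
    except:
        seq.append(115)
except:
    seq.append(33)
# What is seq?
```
[8]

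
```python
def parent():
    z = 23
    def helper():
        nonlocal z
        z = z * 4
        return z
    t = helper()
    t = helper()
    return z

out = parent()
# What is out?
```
368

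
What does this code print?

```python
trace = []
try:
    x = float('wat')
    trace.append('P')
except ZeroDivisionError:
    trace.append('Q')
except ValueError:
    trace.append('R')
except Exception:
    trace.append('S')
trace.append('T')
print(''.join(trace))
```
RT

ValueError matches before generic Exception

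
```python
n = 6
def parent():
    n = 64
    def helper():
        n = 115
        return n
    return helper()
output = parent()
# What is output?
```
115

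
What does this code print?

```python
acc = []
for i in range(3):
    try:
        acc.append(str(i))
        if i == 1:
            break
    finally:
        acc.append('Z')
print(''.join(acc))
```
0Z1Z

finally runs even when breaking out of loop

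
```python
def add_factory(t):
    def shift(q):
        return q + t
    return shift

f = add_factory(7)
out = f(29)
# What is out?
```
36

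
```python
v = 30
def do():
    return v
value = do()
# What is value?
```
30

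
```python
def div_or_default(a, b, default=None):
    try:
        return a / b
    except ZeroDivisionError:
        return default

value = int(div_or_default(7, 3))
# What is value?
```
2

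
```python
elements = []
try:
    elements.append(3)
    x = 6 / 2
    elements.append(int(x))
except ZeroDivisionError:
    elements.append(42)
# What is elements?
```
[3, 3]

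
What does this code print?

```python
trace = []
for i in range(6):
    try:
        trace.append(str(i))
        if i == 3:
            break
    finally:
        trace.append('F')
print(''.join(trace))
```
0F1F2F3F

finally runs even when breaking out of loop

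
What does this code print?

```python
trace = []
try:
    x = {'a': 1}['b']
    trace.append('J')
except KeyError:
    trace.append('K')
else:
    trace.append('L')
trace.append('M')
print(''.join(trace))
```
KM

else block skipped when exception is caught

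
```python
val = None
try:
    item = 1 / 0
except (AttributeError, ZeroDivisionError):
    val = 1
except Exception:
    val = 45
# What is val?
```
1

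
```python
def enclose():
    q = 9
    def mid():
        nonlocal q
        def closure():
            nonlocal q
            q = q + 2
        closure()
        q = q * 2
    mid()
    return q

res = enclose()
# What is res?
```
22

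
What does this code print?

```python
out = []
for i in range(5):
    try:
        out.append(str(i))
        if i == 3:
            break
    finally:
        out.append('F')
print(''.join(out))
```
0F1F2F3F

finally runs even when breaking out of loop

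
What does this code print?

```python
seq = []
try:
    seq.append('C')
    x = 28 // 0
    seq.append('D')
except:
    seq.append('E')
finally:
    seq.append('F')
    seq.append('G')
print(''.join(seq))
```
CEFG

Code before exception runs, then except, then all of finally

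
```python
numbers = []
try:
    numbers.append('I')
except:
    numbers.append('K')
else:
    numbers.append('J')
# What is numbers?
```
['I', 'J']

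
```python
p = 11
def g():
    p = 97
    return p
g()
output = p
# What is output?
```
11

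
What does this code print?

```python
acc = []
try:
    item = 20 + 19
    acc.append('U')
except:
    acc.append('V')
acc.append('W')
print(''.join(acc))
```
UW

No exception, try block completes normally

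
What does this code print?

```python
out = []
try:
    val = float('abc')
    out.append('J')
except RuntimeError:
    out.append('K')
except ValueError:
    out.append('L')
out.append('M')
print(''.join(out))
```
LM

ValueError is caught by its specific handler, not RuntimeError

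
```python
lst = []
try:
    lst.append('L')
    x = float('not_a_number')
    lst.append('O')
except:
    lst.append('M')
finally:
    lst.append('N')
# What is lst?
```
['L', 'M', 'N']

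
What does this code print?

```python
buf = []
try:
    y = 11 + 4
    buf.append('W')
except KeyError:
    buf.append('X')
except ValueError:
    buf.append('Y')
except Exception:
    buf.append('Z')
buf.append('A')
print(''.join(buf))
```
WA

No exception, try block completes normally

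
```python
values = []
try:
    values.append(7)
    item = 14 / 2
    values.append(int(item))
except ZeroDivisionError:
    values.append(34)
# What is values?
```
[7, 7]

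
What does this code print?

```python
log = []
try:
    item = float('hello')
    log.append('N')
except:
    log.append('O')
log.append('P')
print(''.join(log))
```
OP

Exception raised in try, caught by bare except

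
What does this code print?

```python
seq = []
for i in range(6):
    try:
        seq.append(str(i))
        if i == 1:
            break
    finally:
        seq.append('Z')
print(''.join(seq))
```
0Z1Z

finally runs even when breaking out of loop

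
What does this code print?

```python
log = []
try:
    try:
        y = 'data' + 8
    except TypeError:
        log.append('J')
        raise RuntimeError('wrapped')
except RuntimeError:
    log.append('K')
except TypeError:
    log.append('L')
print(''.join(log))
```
JK

New RuntimeError raised, caught by outer RuntimeError handler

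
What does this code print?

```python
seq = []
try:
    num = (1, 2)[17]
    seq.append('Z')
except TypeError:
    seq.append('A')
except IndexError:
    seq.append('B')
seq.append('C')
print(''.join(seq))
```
BC

IndexError is caught by its specific handler, not TypeError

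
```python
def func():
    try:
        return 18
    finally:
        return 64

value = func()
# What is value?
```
64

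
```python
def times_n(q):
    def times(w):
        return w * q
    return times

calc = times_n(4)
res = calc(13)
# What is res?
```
52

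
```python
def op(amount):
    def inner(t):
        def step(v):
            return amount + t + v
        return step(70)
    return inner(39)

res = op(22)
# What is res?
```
131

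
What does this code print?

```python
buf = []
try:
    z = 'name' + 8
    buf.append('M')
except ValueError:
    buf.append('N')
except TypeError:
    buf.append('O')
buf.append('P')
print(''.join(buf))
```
OP

TypeError is caught by its specific handler, not ValueError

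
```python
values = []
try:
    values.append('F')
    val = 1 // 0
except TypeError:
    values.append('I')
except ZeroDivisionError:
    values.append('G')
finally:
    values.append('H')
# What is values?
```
['F', 'G', 'H']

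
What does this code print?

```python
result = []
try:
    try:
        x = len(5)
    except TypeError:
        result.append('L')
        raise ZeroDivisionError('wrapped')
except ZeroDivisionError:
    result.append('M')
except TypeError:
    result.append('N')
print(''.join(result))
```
LM

New ZeroDivisionError raised, caught by outer ZeroDivisionError handler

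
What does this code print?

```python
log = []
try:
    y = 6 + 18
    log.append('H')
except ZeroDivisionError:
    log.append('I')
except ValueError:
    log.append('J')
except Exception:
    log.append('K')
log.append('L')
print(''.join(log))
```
HL

No exception, try block completes normally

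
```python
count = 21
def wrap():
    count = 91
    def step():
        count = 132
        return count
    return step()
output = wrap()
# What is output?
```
132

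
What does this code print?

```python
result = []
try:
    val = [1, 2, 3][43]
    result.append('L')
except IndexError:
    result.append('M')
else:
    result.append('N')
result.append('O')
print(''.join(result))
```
MO

else block skipped when exception is caught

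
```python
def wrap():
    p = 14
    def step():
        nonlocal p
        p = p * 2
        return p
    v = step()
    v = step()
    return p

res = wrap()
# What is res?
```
56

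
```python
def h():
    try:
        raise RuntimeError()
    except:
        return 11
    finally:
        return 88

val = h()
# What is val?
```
88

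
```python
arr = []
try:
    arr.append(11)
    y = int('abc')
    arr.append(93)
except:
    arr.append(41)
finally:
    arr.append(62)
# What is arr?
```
[11, 41, 62]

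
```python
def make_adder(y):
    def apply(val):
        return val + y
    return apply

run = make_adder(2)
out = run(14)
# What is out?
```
16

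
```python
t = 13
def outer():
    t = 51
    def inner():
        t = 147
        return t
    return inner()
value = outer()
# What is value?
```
147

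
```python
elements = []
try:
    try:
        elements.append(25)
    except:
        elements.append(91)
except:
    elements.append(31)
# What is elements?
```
[25]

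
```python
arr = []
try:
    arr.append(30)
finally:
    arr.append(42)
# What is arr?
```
[30, 42]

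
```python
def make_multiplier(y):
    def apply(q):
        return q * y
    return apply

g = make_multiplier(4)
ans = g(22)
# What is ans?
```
88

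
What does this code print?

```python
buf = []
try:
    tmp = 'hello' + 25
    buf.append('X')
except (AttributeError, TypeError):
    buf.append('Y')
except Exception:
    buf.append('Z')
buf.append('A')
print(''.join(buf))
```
YA

TypeError matches tuple containing it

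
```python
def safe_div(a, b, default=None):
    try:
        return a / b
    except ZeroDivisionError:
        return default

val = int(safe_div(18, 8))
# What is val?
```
2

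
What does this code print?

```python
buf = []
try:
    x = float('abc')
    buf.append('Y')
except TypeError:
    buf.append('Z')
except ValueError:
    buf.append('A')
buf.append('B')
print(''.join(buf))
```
AB

ValueError is caught by its specific handler, not TypeError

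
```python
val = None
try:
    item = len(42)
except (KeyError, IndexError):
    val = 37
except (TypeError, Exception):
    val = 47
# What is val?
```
47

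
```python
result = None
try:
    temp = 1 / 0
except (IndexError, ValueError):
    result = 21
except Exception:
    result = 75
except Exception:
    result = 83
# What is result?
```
75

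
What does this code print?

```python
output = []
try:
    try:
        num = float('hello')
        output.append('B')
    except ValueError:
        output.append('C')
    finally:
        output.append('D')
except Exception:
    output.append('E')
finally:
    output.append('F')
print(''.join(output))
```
CDF

Both finally blocks run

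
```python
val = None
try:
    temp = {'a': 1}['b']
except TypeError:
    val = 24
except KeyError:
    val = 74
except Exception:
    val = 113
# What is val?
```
74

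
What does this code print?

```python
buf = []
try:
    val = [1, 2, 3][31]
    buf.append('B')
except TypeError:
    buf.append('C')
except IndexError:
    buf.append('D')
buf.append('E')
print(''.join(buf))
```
DE

IndexError is caught by its specific handler, not TypeError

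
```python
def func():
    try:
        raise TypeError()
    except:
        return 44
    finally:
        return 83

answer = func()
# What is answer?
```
83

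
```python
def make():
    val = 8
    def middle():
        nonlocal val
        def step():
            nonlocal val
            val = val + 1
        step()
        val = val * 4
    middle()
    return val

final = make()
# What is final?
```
36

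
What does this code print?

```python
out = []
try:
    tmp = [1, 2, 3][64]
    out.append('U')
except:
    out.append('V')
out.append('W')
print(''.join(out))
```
VW

Exception raised in try, caught by bare except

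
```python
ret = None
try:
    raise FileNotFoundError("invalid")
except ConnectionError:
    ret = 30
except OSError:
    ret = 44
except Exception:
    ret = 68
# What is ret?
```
44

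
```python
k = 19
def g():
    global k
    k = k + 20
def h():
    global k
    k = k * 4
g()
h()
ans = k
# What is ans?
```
156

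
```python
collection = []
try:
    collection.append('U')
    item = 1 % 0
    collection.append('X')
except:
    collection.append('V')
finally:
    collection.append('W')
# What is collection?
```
['U', 'V', 'W']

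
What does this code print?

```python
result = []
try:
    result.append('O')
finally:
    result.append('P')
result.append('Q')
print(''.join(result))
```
OPQ

try/finally without except, no exception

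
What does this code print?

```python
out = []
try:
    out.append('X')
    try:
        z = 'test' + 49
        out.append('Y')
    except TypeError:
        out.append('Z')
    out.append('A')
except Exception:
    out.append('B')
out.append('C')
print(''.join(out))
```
XZAC

Inner exception caught by inner handler, outer continues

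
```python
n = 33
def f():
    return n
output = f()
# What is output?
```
33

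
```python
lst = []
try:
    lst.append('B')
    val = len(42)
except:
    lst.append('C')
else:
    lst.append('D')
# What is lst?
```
['B', 'C']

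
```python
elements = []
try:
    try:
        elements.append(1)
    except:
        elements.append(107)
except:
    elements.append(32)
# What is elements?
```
[1]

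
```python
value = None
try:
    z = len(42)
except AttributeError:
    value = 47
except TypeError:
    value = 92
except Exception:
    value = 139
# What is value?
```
92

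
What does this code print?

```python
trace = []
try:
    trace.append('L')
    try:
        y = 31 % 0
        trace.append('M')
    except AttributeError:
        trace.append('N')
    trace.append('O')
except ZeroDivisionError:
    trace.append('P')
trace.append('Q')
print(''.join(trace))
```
LPQ

Inner handler doesn't match, propagates to outer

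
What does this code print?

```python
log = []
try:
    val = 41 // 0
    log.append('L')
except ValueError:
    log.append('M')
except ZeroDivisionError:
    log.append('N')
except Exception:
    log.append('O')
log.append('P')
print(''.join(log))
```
NP

ZeroDivisionError matches before generic Exception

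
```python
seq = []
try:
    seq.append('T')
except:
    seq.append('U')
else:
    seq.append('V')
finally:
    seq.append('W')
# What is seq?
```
['T', 'V', 'W']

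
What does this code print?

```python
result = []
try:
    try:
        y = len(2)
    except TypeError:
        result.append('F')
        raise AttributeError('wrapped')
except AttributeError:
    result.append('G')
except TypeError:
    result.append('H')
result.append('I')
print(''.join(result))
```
FGI

AttributeError raised and caught, original TypeError not re-raised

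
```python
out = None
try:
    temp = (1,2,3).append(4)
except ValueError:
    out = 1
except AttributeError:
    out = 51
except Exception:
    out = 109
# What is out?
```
51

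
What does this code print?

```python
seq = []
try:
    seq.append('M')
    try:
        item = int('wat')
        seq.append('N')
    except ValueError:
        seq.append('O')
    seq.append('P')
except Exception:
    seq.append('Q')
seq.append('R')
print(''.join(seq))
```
MOPR

Inner exception caught by inner handler, outer continues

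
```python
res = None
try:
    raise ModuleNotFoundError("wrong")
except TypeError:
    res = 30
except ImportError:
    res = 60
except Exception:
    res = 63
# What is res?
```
60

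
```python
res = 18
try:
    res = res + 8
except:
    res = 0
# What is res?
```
26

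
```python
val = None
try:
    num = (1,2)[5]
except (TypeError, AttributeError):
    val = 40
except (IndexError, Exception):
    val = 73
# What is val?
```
73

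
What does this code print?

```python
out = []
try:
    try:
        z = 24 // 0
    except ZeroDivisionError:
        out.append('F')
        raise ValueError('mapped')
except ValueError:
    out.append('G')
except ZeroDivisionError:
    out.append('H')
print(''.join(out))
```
FG

New ValueError raised, caught by outer ValueError handler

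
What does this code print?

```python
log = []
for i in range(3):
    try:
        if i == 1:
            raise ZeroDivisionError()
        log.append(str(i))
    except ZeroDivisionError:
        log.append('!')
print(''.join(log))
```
0!2

Exception on i=1 caught, loop continues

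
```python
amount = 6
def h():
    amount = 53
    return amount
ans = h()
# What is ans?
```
53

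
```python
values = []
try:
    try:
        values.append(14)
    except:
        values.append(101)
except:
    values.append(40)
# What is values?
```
[14]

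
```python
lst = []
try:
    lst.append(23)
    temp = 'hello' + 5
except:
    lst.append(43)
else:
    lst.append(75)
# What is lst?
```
[23, 43]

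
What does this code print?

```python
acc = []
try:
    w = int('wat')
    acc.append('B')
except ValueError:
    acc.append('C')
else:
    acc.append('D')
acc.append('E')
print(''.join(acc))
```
CE

else block skipped when exception is caught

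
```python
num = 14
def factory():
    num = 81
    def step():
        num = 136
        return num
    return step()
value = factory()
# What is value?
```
136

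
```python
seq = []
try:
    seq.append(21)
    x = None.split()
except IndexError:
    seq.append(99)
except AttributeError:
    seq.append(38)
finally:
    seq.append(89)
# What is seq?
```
[21, 38, 89]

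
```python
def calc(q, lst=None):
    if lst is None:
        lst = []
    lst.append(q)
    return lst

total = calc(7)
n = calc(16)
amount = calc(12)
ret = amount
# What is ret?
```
[12]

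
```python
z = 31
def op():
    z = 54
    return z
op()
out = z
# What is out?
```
31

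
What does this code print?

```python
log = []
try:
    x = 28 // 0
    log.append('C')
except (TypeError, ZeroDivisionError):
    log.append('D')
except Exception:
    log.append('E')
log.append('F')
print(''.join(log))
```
DF

ZeroDivisionError matches tuple containing it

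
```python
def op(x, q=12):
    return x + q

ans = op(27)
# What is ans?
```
39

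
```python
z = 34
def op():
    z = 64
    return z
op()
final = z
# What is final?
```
34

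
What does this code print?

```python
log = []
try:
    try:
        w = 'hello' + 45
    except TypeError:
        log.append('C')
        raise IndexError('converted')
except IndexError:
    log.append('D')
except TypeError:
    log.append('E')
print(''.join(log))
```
CD

New IndexError raised, caught by outer IndexError handler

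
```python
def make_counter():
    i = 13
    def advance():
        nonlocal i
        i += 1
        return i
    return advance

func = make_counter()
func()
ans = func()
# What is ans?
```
15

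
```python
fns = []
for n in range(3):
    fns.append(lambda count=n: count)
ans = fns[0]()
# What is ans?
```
0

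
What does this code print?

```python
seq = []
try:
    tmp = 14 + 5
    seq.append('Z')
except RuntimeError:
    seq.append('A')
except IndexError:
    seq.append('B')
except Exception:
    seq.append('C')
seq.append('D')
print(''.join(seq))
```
ZD

No exception, try block completes normally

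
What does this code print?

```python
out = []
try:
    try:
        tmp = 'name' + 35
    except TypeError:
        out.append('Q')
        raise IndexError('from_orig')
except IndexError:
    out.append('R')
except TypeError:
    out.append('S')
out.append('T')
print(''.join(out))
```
QRT

IndexError raised and caught, original TypeError not re-raised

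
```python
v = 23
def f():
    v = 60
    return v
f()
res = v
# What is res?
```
23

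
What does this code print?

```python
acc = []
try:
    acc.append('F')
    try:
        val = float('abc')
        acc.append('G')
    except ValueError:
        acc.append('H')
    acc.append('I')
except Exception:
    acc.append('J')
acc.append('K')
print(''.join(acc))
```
FHIK

Inner exception caught by inner handler, outer continues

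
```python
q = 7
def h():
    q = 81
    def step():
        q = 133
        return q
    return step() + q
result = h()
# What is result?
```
214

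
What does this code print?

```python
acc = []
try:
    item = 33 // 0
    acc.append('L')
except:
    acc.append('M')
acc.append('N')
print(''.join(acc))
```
MN

Exception raised in try, caught by bare except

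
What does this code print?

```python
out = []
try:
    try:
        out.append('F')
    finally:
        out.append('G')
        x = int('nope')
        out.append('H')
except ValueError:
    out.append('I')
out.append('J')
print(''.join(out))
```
FGIJ

Exception in inner finally caught by outer except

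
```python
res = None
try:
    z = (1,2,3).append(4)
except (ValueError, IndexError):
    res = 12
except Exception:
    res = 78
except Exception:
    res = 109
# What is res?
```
78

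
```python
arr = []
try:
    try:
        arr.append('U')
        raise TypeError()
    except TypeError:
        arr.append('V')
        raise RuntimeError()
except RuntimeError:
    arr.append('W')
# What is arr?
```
['U', 'V', 'W']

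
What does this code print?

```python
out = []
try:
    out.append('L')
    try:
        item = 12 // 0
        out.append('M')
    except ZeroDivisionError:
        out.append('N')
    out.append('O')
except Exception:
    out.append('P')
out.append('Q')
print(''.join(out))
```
LNOQ

Inner exception caught by inner handler, outer continues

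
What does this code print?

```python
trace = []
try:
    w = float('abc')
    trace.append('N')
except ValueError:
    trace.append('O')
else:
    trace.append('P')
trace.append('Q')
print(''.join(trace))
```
OQ

else block skipped when exception is caught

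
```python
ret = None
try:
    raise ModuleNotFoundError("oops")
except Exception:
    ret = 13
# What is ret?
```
13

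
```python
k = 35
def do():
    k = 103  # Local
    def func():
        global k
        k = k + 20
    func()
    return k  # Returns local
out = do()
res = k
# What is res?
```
55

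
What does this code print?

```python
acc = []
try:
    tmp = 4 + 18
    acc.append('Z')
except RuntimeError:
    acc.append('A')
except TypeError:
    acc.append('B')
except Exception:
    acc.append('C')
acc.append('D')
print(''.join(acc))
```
ZD

No exception, try block completes normally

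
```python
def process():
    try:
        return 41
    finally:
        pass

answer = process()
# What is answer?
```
41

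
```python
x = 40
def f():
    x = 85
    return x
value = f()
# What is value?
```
85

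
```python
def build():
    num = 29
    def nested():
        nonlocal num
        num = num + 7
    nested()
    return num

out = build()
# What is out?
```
36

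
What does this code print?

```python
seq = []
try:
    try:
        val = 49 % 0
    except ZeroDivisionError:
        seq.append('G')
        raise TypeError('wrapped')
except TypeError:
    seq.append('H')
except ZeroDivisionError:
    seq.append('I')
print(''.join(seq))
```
GH

New TypeError raised, caught by outer TypeError handler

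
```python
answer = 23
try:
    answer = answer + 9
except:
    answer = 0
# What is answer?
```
32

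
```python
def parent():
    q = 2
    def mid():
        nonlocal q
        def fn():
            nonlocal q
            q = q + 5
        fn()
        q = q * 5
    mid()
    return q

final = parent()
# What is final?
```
35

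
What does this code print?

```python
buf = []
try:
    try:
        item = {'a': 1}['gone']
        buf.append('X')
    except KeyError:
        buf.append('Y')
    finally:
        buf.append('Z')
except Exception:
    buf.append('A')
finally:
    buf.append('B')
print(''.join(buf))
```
YZB

Both finally blocks run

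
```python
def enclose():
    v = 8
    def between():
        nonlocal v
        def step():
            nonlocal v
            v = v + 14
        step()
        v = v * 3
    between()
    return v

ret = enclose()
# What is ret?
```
66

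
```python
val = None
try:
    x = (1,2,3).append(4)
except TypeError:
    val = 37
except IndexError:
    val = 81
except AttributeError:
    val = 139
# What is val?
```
139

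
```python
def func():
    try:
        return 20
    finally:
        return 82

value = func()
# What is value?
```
82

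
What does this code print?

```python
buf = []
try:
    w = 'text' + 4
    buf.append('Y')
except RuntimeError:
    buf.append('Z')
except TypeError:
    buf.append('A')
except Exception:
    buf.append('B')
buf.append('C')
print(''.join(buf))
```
AC

TypeError matches before generic Exception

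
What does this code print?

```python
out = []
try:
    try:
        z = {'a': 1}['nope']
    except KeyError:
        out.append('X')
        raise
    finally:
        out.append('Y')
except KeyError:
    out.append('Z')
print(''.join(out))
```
XYZ

finally runs before re-raised exception propagates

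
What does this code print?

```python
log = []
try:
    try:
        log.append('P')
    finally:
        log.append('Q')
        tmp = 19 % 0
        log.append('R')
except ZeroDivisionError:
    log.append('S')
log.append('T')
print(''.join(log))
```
PQST

Exception in inner finally caught by outer except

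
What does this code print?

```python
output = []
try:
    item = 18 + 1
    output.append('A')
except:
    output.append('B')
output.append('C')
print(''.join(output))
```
AC

No exception, try block completes normally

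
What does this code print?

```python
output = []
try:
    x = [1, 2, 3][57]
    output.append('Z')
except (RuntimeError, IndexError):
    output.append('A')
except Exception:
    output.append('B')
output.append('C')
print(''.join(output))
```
AC

IndexError matches tuple containing it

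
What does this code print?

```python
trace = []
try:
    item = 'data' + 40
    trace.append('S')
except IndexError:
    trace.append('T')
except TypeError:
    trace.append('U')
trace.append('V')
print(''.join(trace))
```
UV

TypeError is caught by its specific handler, not IndexError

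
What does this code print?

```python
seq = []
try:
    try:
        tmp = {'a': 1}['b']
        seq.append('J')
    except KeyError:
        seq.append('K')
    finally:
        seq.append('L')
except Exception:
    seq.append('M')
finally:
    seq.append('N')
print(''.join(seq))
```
KLN

Both finally blocks run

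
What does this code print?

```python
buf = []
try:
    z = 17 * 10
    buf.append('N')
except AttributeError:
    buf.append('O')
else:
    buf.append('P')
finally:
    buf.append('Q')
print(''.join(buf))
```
NPQ

else runs before finally when no exception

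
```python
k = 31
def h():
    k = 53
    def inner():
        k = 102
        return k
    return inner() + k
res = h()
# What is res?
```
155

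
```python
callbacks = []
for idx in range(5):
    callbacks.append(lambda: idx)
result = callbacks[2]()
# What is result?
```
4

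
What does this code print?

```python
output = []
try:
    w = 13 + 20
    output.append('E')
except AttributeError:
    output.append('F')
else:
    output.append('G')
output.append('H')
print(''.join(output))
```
EGH

else block runs when no exception occurs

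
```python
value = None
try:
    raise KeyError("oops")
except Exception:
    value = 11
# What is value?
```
11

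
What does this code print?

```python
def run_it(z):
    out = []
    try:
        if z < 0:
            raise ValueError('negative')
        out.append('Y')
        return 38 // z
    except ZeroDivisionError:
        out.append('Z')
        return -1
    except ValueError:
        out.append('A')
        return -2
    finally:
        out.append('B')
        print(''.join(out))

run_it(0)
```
YZB

z=0 causes ZeroDivisionError, caught, finally prints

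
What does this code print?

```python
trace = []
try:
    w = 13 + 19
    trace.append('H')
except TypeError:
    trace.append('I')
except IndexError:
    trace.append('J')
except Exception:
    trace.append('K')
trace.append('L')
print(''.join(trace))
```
HL

No exception, try block completes normally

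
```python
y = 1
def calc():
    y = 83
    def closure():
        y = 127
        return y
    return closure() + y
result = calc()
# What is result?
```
210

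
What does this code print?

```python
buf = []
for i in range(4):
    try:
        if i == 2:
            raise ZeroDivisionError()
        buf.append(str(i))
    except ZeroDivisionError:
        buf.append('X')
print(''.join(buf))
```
01X3

Exception on i=2 caught, loop continues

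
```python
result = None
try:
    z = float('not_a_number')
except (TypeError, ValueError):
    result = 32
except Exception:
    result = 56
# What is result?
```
32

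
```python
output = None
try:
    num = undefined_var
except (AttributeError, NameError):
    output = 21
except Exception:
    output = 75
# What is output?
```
21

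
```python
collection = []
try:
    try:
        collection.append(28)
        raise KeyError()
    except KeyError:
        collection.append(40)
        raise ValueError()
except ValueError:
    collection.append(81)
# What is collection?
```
[28, 40, 81]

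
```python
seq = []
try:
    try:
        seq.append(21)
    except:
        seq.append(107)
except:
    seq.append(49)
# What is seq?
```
[21]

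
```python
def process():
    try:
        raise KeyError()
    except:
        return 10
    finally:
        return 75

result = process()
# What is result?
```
75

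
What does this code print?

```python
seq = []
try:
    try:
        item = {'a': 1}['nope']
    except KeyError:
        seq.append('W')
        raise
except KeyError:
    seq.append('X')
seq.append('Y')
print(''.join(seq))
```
WXY

raise without argument re-raises current exception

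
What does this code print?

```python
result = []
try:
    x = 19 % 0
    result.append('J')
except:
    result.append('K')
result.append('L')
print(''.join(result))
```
KL

Exception raised in try, caught by bare except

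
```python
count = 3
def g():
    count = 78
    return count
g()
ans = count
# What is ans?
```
3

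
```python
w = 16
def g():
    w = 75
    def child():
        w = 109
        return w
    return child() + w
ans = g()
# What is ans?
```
184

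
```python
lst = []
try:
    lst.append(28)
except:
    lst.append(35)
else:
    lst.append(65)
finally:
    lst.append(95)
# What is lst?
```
[28, 65, 95]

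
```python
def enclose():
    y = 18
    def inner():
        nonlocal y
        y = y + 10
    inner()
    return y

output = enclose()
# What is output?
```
28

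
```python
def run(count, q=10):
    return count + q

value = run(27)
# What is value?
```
37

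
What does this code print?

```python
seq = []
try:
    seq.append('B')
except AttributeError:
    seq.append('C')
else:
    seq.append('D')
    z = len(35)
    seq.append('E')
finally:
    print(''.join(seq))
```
BD

Try succeeds, else appends 'D', TypeError in else is uncaught, finally prints before exception propagates ('E' never appended)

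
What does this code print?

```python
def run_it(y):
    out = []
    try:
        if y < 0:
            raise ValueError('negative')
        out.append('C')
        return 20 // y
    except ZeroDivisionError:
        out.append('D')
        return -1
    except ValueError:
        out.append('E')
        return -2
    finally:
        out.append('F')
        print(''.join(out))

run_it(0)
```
CDF

y=0 causes ZeroDivisionError, caught, finally prints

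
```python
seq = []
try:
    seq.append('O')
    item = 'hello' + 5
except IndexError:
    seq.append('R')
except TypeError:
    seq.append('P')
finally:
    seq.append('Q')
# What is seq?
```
['O', 'P', 'Q']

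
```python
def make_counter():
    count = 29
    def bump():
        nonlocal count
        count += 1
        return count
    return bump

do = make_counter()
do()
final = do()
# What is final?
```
31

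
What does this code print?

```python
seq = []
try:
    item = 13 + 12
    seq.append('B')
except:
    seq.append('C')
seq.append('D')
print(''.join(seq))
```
BD

No exception, try block completes normally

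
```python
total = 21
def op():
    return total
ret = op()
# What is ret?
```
21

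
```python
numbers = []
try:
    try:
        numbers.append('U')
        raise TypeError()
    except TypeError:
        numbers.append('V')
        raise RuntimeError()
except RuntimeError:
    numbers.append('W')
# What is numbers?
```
['U', 'V', 'W']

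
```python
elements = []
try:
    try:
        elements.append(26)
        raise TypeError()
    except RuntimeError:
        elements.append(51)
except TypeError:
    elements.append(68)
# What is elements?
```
[26, 68]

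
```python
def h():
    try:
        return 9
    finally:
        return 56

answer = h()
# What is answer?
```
56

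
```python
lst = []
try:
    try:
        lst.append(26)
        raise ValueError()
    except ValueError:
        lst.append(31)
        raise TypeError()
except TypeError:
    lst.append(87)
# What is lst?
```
[26, 31, 87]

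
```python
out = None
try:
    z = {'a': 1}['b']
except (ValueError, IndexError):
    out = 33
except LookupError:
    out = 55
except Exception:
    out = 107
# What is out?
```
55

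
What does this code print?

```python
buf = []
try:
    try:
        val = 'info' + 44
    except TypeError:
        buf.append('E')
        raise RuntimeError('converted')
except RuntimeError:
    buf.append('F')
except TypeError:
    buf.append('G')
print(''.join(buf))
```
EF

New RuntimeError raised, caught by outer RuntimeError handler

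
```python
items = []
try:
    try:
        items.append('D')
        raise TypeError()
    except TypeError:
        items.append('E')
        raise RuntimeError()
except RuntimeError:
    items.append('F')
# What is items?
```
['D', 'E', 'F']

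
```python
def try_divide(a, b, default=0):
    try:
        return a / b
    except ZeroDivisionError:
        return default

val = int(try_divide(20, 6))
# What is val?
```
3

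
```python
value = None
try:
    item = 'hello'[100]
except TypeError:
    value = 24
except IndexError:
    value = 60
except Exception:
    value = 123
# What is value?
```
60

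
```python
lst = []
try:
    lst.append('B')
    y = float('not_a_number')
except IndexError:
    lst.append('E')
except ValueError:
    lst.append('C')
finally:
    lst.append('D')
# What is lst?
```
['B', 'C', 'D']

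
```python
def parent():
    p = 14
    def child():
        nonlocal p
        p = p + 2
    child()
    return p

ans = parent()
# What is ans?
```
16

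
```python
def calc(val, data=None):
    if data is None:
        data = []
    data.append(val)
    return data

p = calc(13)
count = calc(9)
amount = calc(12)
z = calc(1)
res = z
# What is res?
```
[1]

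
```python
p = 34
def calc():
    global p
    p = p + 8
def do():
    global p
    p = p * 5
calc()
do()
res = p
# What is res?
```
210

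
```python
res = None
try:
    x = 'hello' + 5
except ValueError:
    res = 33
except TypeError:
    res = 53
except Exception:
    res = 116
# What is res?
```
53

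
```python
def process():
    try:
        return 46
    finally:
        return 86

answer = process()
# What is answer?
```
86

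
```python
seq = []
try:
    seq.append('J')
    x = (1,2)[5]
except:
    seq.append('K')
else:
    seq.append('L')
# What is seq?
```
['J', 'K']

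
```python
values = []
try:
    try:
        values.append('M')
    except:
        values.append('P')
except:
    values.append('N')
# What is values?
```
['M']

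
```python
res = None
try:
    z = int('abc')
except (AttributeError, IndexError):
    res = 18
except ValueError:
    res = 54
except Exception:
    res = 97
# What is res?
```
54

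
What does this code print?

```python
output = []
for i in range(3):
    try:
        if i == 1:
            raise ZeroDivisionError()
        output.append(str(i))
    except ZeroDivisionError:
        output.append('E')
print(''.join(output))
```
0E2

Exception on i=1 caught, loop continues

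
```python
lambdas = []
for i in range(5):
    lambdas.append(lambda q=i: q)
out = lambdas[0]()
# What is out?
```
0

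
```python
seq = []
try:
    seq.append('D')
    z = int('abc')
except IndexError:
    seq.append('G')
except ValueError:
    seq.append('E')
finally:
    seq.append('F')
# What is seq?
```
['D', 'E', 'F']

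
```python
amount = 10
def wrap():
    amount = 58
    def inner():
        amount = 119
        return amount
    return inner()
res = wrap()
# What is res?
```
119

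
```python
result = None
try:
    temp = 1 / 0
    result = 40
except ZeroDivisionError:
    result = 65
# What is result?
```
65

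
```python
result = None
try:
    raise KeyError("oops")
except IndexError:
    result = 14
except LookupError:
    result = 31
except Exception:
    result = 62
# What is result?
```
31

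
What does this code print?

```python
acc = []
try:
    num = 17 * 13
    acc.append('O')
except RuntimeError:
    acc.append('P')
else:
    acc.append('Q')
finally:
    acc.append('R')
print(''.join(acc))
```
OQR

else runs before finally when no exception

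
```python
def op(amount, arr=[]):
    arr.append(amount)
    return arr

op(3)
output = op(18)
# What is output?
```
[3, 18]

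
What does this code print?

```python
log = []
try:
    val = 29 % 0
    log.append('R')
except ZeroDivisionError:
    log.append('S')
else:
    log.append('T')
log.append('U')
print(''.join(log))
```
SU

else block skipped when exception is caught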